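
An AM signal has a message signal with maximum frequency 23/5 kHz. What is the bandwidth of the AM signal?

In AM (double-sideband), the bandwidth is twice the message frequency.
BW = 2 * f_m = 2 * 23/5 kHz = 46/5 kHz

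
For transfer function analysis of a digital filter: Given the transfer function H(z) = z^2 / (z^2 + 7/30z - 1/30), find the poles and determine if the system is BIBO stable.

Poles are roots of the denominator: z^2 + 7/30z - 1/30 = 0.
Quadratic formula: z = [-(7/30) +/- sqrt((7/30)^2 - 4*(-1/30))] / 2
Discriminant = 49/900 + 2/15 = 169/900; sqrt = 13/30.
z = (-7/30 +/- 13/30) / 2 => z = 1/10 or z = -1/3.
|p1| = 1/3, |p2| = 1/10.
For BIBO stability, all poles must lie inside the unit circle (|p| < 1).
System is STABLE since both |p| < 1.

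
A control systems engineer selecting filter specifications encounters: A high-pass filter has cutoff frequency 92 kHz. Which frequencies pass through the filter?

A high-pass filter passes all frequencies above the cutoff frequency 92 kHz and attenuates lower frequencies.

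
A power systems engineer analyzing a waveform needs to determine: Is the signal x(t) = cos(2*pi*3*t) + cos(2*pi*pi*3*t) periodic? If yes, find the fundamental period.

f1 = 3 Hz, f2 = 3*pi Hz
Ratio f2/f1 = pi, which is irrational.
Since the frequency ratio is irrational, no common period exists.
The signal is not periodic.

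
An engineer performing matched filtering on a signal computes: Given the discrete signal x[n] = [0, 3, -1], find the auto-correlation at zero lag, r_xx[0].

The auto-correlation at zero lag r_xx[0] equals the signal energy.
r_xx[0] = sum of x[n]^2 = 0^2 + 3^2 + (-1)^2
= 0 + 9 + 1 = 10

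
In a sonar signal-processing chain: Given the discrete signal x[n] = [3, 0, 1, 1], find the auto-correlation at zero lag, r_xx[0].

The auto-correlation at zero lag r_xx[0] equals the signal energy.
r_xx[0] = sum of x[n]^2 = 3^2 + 0^2 + 1^2 + 1^2
= 9 + 0 + 1 + 1 = 11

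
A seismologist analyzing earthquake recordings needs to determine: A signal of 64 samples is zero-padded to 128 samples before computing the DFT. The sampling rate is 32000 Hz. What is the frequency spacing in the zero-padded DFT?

Original DFT: N = 64, resolution = f_s/N = 32000/64 = 500 Hz
Zero-padded DFT: N = 128, resolution = f_s/N = 32000/128 = 250 Hz
Zero-padding interpolates the spectrum (finer frequency grid)
but does NOT improve the true spectral resolution (ability to resolve close frequencies).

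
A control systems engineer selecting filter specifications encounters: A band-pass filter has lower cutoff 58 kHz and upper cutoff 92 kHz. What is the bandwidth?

Bandwidth = f_high - f_low
= 92 kHz - 58 kHz = 34 kHz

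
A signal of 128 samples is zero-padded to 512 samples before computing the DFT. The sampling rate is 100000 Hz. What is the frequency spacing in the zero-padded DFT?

Original DFT: N = 128, resolution = f_s/N = 100000/128 = 3125/4 Hz
Zero-padded DFT: N = 512, resolution = f_s/N = 100000/512 = 3125/16 Hz
Zero-padding interpolates the spectrum (finer frequency grid)
but does NOT improve the true spectral resolution (ability to resolve close frequencies).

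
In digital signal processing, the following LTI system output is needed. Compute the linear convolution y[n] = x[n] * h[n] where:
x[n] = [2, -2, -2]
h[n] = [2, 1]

y[n] = sum_k x[k]*h[n-k]. Output length = len(x) + len(h) - 1 = 3 + 2 - 1 = 4.
y[0] = 2*2 = 4
y[1] = -2*2 + 2*1 = -2
y[2] = -2*2 + -2*1 = -6
y[3] = -2*1 = -2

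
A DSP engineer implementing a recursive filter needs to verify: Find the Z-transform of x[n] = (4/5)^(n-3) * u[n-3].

Time-shifting property: if X(z) = Z{x[n]}, then Z{x[n-d]} = z^(-d) * X(z)
X(z) = z/(z - 4/5) for x[n] = (4/5)^n * u[n]
Z{x[n-3]} = z^(-3) * z/(z - 4/5) = z^(-2)/(z - 4/5)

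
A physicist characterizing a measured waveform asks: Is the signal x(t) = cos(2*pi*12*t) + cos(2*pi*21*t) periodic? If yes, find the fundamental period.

f1 = 12 Hz, f2 = 21 Hz
Period T1 = 1/12, T2 = 1/21
Ratio T1/T2 = 21/12, which is rational.
The signal is periodic with fundamental period T = 1/GCD(12,21) = 1/3 s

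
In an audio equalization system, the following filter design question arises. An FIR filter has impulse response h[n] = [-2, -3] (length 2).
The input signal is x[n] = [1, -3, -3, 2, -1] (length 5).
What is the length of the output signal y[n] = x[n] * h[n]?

For linear convolution, the output length is:
len(y) = len(x) + len(h) - 1 = 5 + 2 - 1 = 6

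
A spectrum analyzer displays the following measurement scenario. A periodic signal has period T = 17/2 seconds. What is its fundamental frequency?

The fundamental frequency is the reciprocal of the period.
f = 1/T = 1/(17/2) = 2/17 Hz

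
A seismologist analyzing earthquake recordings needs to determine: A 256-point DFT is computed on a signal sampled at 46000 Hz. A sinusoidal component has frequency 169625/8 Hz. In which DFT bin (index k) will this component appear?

DFT frequency resolution = f_s/N = 46000/256 = 2875/16 Hz
Bin index k = f_signal / resolution = 169625/8 / 2875/16 = 118
The signal frequency 169625/8 Hz falls in DFT bin k = 118.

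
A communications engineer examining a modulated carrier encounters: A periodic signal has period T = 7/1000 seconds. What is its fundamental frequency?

The fundamental frequency is the reciprocal of the period.
f = 1/T = 1/(7/1000) = 1000/7 Hz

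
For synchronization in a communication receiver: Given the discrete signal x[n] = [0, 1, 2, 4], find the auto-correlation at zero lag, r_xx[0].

The auto-correlation at zero lag r_xx[0] equals the signal energy.
r_xx[0] = sum of x[n]^2 = 0^2 + 1^2 + 2^2 + 4^2
= 0 + 1 + 4 + 16 = 21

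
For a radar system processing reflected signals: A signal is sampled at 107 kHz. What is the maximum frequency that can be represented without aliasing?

The maximum frequency that can be represented without aliasing
is the Nyquist frequency: f_max = f_s / 2 = 107 kHz / 2 = 107/2 kHz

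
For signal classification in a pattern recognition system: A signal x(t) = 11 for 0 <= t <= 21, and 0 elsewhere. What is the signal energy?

Energy = integral of |x(t)|^2 dt over the signal duration
= 11^2 * 21 = 121 * 21 = 2541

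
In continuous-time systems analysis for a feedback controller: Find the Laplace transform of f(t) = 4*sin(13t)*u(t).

Standard pair: sin(wt)*u(t) <-> w/(s^2+w^2)
With w = 13: L{4*sin(13t)*u(t)} = 52/(s^2+169)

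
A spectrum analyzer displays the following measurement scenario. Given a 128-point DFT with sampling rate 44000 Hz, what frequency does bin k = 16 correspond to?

The frequency of DFT bin k is: f_k = k * f_s / N
f_16 = 16 * 44000 / 128 = 5500 Hz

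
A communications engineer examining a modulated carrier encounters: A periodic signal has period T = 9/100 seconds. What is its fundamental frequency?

The fundamental frequency is the reciprocal of the period.
f = 1/T = 1/(9/100) = 100/9 Hz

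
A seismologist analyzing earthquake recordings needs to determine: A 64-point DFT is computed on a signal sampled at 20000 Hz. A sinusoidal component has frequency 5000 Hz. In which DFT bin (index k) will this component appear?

DFT frequency resolution = f_s/N = 20000/64 = 625/2 Hz
Bin index k = f_signal / resolution = 5000 / 625/2 = 16
The signal frequency 5000 Hz falls in DFT bin k = 16.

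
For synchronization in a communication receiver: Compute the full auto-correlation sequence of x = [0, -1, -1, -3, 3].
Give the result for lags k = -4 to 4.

r_xx[k] = sum_m x[m]*x[m+k], indexed from 0, for k = -4 to 4:
  r_xx[-4] = x[4]*x[0] = 0
  r_xx[-3] = x[3]*x[0] + x[4]*x[1] = -3
  r_xx[-2] = x[2]*x[0] + x[3]*x[1] + x[4]*x[2] = 0
  r_xx[-1] = x[1]*x[0] + x[2]*x[1] + x[3]*x[2] + x[4]*x[3] = -5
  r_xx[0] = x[0]*x[0] + x[1]*x[1] + x[2]*x[2] + x[3]*x[3] + x[4]*x[4] = 20
  r_xx[1] = x[0]*x[1] + x[1]*x[2] + x[2]*x[3] + x[3]*x[4] = -5
  r_xx[2] = x[0]*x[2] + x[1]*x[3] + x[2]*x[4] = 0
  r_xx[3] = x[0]*x[3] + x[1]*x[4] = -3
  r_xx[4] = x[0]*x[4] = 0
r_xx = [0, -3, 0, -5, 20, -5, 0, -3, 0]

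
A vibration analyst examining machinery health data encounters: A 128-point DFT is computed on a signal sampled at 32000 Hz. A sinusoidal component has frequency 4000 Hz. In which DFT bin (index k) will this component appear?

DFT frequency resolution = f_s/N = 32000/128 = 250 Hz
Bin index k = f_signal / resolution = 4000 / 250 = 16
The signal frequency 4000 Hz falls in DFT bin k = 16.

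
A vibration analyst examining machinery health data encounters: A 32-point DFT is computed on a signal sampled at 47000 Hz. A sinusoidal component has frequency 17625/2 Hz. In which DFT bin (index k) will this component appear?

DFT frequency resolution = f_s/N = 47000/32 = 5875/4 Hz
Bin index k = f_signal / resolution = 17625/2 / 5875/4 = 6
The signal frequency 17625/2 Hz falls in DFT bin k = 6.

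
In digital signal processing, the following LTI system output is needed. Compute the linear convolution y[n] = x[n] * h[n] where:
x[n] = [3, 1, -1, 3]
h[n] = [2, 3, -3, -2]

y[n] = sum_k x[k]*h[n-k]. Output length = len(x) + len(h) - 1 = 4 + 4 - 1 = 7.
y[0] = 3*2 = 6
y[1] = 1*2 + 3*3 = 11
y[2] = -1*2 + 1*3 + 3*-3 = -8
y[3] = 3*2 + -1*3 + 1*-3 + 3*-2 = -6
y[4] = 3*3 + -1*-3 + 1*-2 = 10
y[5] = 3*-3 + -1*-2 = -7
y[6] = 3*-2 = -6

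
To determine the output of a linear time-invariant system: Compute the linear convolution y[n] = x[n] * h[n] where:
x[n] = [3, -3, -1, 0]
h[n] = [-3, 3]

y[n] = sum_k x[k]*h[n-k]. Output length = len(x) + len(h) - 1 = 4 + 2 - 1 = 5.
y[0] = 3*-3 = -9
y[1] = -3*-3 + 3*3 = 18
y[2] = -1*-3 + -3*3 = -6
y[3] = 0*-3 + -1*3 = -3
y[4] = 0*3 = 0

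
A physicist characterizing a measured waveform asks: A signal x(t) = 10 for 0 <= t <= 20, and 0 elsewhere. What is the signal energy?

Energy = integral of |x(t)|^2 dt over the signal duration
= 10^2 * 20 = 100 * 20 = 2000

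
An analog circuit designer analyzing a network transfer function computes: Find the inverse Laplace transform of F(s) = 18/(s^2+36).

Standard pair: w/(s^2+w^2) <-> sin(wt)*u(t)
Recognize w^2 = 36, so w = 6; numerator 18 = 3*6.
f(t) = 3*sin(6t)*u(t)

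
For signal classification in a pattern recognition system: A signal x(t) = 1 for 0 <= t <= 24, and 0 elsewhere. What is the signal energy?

Energy = integral of |x(t)|^2 dt over the signal duration
= 1^2 * 24 = 1 * 24 = 24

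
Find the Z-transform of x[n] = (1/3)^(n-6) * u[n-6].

Time-shifting property: if X(z) = Z{x[n]}, then Z{x[n-d]} = z^(-d) * X(z)
X(z) = z/(z - 1/3) for x[n] = (1/3)^n * u[n]
Z{x[n-6]} = z^(-6) * z/(z - 1/3) = z^(-5)/(z - 1/3)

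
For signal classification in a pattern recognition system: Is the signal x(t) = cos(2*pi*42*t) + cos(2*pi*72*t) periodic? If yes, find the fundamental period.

f1 = 42 Hz, f2 = 72 Hz
Period T1 = 1/42, T2 = 1/72
Ratio T1/T2 = 72/42, which is rational.
The signal is periodic with fundamental period T = 1/GCD(42,72) = 1/6 s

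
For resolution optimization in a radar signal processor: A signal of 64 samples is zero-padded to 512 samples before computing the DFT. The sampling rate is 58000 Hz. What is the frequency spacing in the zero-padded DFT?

Original DFT: N = 64, resolution = f_s/N = 58000/64 = 3625/4 Hz
Zero-padded DFT: N = 512, resolution = f_s/N = 58000/512 = 3625/32 Hz
Zero-padding interpolates the spectrum (finer frequency grid)
but does NOT improve the true spectral resolution (ability to resolve close frequencies).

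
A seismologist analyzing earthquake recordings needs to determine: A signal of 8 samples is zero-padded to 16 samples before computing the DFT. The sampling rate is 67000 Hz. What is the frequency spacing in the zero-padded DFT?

Original DFT: N = 8, resolution = f_s/N = 67000/8 = 8375 Hz
Zero-padded DFT: N = 16, resolution = f_s/N = 67000/16 = 8375/2 Hz
Zero-padding interpolates the spectrum (finer frequency grid)
but does NOT improve the true spectral resolution (ability to resolve close frequencies).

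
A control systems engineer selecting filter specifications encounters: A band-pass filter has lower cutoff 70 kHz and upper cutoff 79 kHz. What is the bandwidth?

Bandwidth = f_high - f_low
= 79 kHz - 70 kHz = 9 kHz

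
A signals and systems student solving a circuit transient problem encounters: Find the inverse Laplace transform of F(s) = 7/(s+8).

Standard pair: k/(s+a) <-> k*e^(-at)*u(t)
With k=7, a=8: f(t) = 7*e^(-8t)*u(t)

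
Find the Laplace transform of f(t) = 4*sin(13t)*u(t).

Standard pair: sin(wt)*u(t) <-> w/(s^2+w^2)
With w = 13: L{4*sin(13t)*u(t)} = 52/(s^2+169)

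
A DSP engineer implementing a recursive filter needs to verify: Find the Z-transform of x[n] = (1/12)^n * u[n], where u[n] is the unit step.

The Z-transform of a^n * u[n] is z/(z-a) for |z| > |a|.
Here a = 1/12, so X(z) = z/(z - (1/12)) = 12z/(12z - 1)
ROC: |z| > 1/12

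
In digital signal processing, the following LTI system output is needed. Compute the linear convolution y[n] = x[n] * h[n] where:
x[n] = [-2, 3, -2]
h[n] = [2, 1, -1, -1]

y[n] = sum_k x[k]*h[n-k]. Output length = len(x) + len(h) - 1 = 3 + 4 - 1 = 6.
y[0] = -2*2 = -4
y[1] = 3*2 + -2*1 = 4
y[2] = -2*2 + 3*1 + -2*-1 = 1
y[3] = -2*1 + 3*-1 + -2*-1 = -3
y[4] = -2*-1 + 3*-1 = -1
y[5] = -2*-1 = 2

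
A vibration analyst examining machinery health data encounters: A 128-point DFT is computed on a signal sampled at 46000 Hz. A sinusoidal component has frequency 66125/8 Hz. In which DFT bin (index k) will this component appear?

DFT frequency resolution = f_s/N = 46000/128 = 2875/8 Hz
Bin index k = f_signal / resolution = 66125/8 / 2875/8 = 23
The signal frequency 66125/8 Hz falls in DFT bin k = 23.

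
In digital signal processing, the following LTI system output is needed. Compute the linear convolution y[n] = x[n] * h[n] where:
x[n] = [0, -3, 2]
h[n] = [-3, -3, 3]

y[n] = sum_k x[k]*h[n-k]. Output length = len(x) + len(h) - 1 = 3 + 3 - 1 = 5.
y[0] = 0*-3 = 0
y[1] = -3*-3 + 0*-3 = 9
y[2] = 2*-3 + -3*-3 + 0*3 = 3
y[3] = 2*-3 + -3*3 = -15
y[4] = 2*3 = 6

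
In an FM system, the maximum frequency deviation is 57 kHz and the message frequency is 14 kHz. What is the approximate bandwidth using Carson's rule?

Carson's rule: BW = 2*(delta_f + f_m)
= 2*(57 + 14) kHz = 142 kHz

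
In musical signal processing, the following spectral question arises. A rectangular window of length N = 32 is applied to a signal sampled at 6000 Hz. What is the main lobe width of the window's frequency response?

For a rectangular window of length N,
the main lobe width in frequency is 2*f_s/N.
= 2*6000/32 = 375 Hz
This determines the minimum frequency separation for resolving two sinusoids.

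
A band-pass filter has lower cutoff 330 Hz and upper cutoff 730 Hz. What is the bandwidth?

Bandwidth = f_high - f_low
= 730 Hz - 330 Hz = 400 Hz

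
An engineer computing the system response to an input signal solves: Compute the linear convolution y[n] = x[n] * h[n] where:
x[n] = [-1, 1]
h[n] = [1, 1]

y[n] = sum_k x[k]*h[n-k]. Output length = len(x) + len(h) - 1 = 2 + 2 - 1 = 3.
y[0] = -1*1 = -1
y[1] = 1*1 + -1*1 = 0
y[2] = 1*1 = 1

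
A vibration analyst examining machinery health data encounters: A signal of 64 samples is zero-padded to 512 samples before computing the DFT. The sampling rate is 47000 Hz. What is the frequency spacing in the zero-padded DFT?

Original DFT: N = 64, resolution = f_s/N = 47000/64 = 5875/8 Hz
Zero-padded DFT: N = 512, resolution = f_s/N = 47000/512 = 5875/64 Hz
Zero-padding interpolates the spectrum (finer frequency grid)
but does NOT improve the true spectral resolution (ability to resolve close frequencies).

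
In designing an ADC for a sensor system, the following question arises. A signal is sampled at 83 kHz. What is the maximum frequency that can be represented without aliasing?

The maximum frequency that can be represented without aliasing
is the Nyquist frequency: f_max = f_s / 2 = 83 kHz / 2 = 83/2 kHz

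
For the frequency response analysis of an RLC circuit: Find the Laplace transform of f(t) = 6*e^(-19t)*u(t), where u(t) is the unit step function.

Standard Laplace transform pair:
e^(-at)*u(t) <-> 1/(s+a)
With a = 19: L{6*e^(-19t)*u(t)} = 6/(s+19), ROC: Re(s) > -19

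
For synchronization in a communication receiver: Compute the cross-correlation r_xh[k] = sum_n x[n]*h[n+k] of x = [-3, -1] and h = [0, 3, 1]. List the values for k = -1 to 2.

Both sequences indexed from 0 and zero outside their support.
Lags with overlap: k = -1 to 2.
  r_xh[-1] = x[1]*h[0] = 0
  r_xh[0] = x[0]*h[0] + x[1]*h[1] = -3
  r_xh[1] = x[0]*h[1] + x[1]*h[2] = -10
  r_xh[2] = x[0]*h[2] = -3
r_xh = [0, -3, -10, -3] (for k = -1, ..., 2)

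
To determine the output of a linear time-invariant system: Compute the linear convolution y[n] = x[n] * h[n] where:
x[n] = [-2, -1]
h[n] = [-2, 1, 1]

y[n] = sum_k x[k]*h[n-k]. Output length = len(x) + len(h) - 1 = 2 + 3 - 1 = 4.
y[0] = -2*-2 = 4
y[1] = -1*-2 + -2*1 = 0
y[2] = -1*1 + -2*1 = -3
y[3] = -1*1 = -1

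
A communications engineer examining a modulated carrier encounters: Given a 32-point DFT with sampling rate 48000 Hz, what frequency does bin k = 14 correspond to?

The frequency of DFT bin k is: f_k = k * f_s / N
f_14 = 14 * 48000 / 32 = 21000 Hz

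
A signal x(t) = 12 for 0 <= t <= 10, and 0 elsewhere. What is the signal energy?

Energy = integral of |x(t)|^2 dt over the signal duration
= 12^2 * 10 = 144 * 10 = 1440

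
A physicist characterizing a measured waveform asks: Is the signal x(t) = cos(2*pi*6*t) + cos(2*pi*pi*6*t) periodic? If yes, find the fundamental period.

f1 = 6 Hz, f2 = 6*pi Hz
Ratio f2/f1 = pi, which is irrational.
Since the frequency ratio is irrational, no common period exists.
The signal is not periodic.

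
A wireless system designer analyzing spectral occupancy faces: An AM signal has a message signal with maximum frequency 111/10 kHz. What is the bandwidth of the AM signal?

In AM (double-sideband), the bandwidth is twice the message frequency.
BW = 2 * f_m = 2 * 111/10 kHz = 111/5 kHz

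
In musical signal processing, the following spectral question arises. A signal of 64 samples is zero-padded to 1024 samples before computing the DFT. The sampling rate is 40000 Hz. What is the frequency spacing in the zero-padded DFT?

Original DFT: N = 64, resolution = f_s/N = 40000/64 = 625 Hz
Zero-padded DFT: N = 1024, resolution = f_s/N = 40000/1024 = 625/16 Hz
Zero-padding interpolates the spectrum (finer frequency grid)
but does NOT improve the true spectral resolution (ability to resolve close frequencies).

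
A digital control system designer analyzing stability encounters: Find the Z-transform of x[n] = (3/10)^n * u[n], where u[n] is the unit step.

The Z-transform of a^n * u[n] is z/(z-a) for |z| > |a|.
Here a = 3/10, so X(z) = z/(z - (3/10)) = 10z/(10z - 3)
ROC: |z| > 3/10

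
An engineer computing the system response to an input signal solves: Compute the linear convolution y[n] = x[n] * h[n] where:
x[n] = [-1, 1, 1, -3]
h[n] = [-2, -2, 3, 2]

y[n] = sum_k x[k]*h[n-k]. Output length = len(x) + len(h) - 1 = 4 + 4 - 1 = 7.
y[0] = -1*-2 = 2
y[1] = 1*-2 + -1*-2 = 0
y[2] = 1*-2 + 1*-2 + -1*3 = -7
y[3] = -3*-2 + 1*-2 + 1*3 + -1*2 = 5
y[4] = -3*-2 + 1*3 + 1*2 = 11
y[5] = -3*3 + 1*2 = -7
y[6] = -3*2 = -6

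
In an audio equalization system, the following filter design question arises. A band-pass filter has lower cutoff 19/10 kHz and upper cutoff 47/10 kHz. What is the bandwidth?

Bandwidth = f_high - f_low
= 47/10 kHz - 19/10 kHz = 14/5 kHz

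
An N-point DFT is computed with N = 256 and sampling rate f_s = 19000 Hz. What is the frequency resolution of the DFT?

DFT frequency resolution = f_s / N
= 19000 / 256 = 2375/32 Hz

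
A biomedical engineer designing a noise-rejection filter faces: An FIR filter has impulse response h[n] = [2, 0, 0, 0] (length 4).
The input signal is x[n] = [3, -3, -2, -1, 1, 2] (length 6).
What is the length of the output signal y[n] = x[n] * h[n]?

For linear convolution, the output length is:
len(y) = len(x) + len(h) - 1 = 6 + 4 - 1 = 9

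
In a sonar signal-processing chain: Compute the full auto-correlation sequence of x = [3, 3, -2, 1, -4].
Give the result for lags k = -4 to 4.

r_xx[k] = sum_m x[m]*x[m+k], indexed from 0, for k = -4 to 4:
  r_xx[-4] = x[4]*x[0] = -12
  r_xx[-3] = x[3]*x[0] + x[4]*x[1] = -9
  r_xx[-2] = x[2]*x[0] + x[3]*x[1] + x[4]*x[2] = 5
  r_xx[-1] = x[1]*x[0] + x[2]*x[1] + x[3]*x[2] + x[4]*x[3] = -3
  r_xx[0] = x[0]*x[0] + x[1]*x[1] + x[2]*x[2] + x[3]*x[3] + x[4]*x[4] = 39
  r_xx[1] = x[0]*x[1] + x[1]*x[2] + x[2]*x[3] + x[3]*x[4] = -3
  r_xx[2] = x[0]*x[2] + x[1]*x[3] + x[2]*x[4] = 5
  r_xx[3] = x[0]*x[3] + x[1]*x[4] = -9
  r_xx[4] = x[0]*x[4] = -12
r_xx = [-12, -9, 5, -3, 39, -3, 5, -9, -12]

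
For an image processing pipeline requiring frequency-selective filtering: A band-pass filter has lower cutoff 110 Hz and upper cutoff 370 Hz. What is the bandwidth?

Bandwidth = f_high - f_low
= 370 Hz - 110 Hz = 260 Hz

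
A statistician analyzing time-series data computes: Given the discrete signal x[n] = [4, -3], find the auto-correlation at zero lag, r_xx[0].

The auto-correlation at zero lag r_xx[0] equals the signal energy.
r_xx[0] = sum of x[n]^2 = 4^2 + (-3)^2
= 16 + 9 = 25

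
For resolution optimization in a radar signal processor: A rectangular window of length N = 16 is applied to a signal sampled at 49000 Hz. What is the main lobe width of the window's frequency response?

For a rectangular window of length N,
the main lobe width in frequency is 2*f_s/N.
= 2*49000/16 = 6125 Hz
This determines the minimum frequency separation for resolving two sinusoids.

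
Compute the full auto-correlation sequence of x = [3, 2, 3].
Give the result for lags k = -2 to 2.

r_xx[k] = sum_m x[m]*x[m+k], indexed from 0, for k = -2 to 2:
  r_xx[-2] = x[2]*x[0] = 9
  r_xx[-1] = x[1]*x[0] + x[2]*x[1] = 12
  r_xx[0] = x[0]*x[0] + x[1]*x[1] + x[2]*x[2] = 22
  r_xx[1] = x[0]*x[1] + x[1]*x[2] = 12
  r_xx[2] = x[0]*x[2] = 9
r_xx = [9, 12, 22, 12, 9]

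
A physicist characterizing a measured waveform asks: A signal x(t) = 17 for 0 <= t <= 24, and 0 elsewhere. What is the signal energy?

Energy = integral of |x(t)|^2 dt over the signal duration
= 17^2 * 24 = 289 * 24 = 6936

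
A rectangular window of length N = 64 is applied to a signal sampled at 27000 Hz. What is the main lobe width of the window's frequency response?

For a rectangular window of length N,
the main lobe width in frequency is 2*f_s/N.
= 2*27000/64 = 3375/4 Hz
This determines the minimum frequency separation for resolving two sinusoids.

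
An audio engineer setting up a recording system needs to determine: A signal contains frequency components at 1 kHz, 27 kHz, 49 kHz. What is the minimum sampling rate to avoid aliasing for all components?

The highest frequency component is f_max = 49 kHz.
Nyquist rate = 2 * f_max = 2 * 49 kHz = 98 kHz.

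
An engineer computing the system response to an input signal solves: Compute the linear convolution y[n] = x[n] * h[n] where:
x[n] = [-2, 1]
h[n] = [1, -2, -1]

y[n] = sum_k x[k]*h[n-k]. Output length = len(x) + len(h) - 1 = 2 + 3 - 1 = 4.
y[0] = -2*1 = -2
y[1] = 1*1 + -2*-2 = 5
y[2] = 1*-2 + -2*-1 = 0
y[3] = 1*-1 = -1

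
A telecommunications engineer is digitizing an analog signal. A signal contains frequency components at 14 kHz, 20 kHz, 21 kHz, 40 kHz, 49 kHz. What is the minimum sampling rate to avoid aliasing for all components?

The highest frequency component is f_max = 49 kHz.
Nyquist rate = 2 * f_max = 2 * 49 kHz = 98 kHz.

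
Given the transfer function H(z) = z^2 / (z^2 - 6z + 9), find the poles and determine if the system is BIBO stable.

Poles are roots of the denominator: z^2 - 6z + 9 = 0.
Quadratic formula: z = [-(-6) +/- sqrt((-6)^2 - 4*(9))] / 2
Discriminant = 36 - 36 = 0; sqrt = 0.
z = (6 +/- 0) / 2 = 3 (repeated root).
|p1| = 3, |p2| = 3.
For BIBO stability, all poles must lie inside the unit circle (|p| < 1).
System is UNSTABLE since at least one |p| >= 1.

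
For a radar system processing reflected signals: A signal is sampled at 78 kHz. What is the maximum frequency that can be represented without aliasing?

The maximum frequency that can be represented without aliasing
is the Nyquist frequency: f_max = f_s / 2 = 78 kHz / 2 = 39 kHz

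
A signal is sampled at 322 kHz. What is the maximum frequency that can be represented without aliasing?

The maximum frequency that can be represented without aliasing
is the Nyquist frequency: f_max = f_s / 2 = 322 kHz / 2 = 161 kHz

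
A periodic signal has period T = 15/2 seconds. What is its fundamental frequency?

The fundamental frequency is the reciprocal of the period.
f = 1/T = 1/(15/2) = 2/15 Hz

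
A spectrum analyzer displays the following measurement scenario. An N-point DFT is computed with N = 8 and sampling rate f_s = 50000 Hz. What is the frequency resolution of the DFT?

DFT frequency resolution = f_s / N
= 50000 / 8 = 6250 Hz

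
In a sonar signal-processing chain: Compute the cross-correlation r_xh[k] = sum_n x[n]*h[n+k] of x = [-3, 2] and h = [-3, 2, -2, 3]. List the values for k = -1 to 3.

Both sequences indexed from 0 and zero outside their support.
Lags with overlap: k = -1 to 3.
  r_xh[-1] = x[1]*h[0] = -6
  r_xh[0] = x[0]*h[0] + x[1]*h[1] = 13
  r_xh[1] = x[0]*h[1] + x[1]*h[2] = -10
  r_xh[2] = x[0]*h[2] + x[1]*h[3] = 12
  r_xh[3] = x[0]*h[3] = -9
r_xh = [-6, 13, -10, 12, -9] (for k = -1, ..., 3)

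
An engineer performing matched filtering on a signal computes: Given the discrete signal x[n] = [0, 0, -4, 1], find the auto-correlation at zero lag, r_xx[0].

The auto-correlation at zero lag r_xx[0] equals the signal energy.
r_xx[0] = sum of x[n]^2 = 0^2 + 0^2 + (-4)^2 + 1^2
= 0 + 0 + 16 + 1 = 17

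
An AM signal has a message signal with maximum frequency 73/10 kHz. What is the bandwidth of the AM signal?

In AM (double-sideband), the bandwidth is twice the message frequency.
BW = 2 * f_m = 2 * 73/10 kHz = 73/5 kHz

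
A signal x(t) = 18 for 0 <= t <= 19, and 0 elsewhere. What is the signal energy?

Energy = integral of |x(t)|^2 dt over the signal duration
= 18^2 * 19 = 324 * 19 = 6156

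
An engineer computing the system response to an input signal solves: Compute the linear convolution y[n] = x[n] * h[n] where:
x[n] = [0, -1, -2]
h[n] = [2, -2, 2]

y[n] = sum_k x[k]*h[n-k]. Output length = len(x) + len(h) - 1 = 3 + 3 - 1 = 5.
y[0] = 0*2 = 0
y[1] = -1*2 + 0*-2 = -2
y[2] = -2*2 + -1*-2 + 0*2 = -2
y[3] = -2*-2 + -1*2 = 2
y[4] = -2*2 = -4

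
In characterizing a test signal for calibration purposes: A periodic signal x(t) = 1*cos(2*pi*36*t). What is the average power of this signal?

Average power of A*cos(wt) is A^2/2.
P = 1^2 / 2 = 1/2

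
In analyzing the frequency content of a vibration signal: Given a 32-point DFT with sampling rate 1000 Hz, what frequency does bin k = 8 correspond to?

The frequency of DFT bin k is: f_k = k * f_s / N
f_8 = 8 * 1000 / 32 = 250 Hz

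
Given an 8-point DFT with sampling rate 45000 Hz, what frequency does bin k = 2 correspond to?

The frequency of DFT bin k is: f_k = k * f_s / N
f_2 = 2 * 45000 / 8 = 11250 Hz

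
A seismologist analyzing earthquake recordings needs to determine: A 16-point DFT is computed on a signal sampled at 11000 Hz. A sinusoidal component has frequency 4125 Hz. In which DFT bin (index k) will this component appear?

DFT frequency resolution = f_s/N = 11000/16 = 1375/2 Hz
Bin index k = f_signal / resolution = 4125 / 1375/2 = 6
The signal frequency 4125 Hz falls in DFT bin k = 6.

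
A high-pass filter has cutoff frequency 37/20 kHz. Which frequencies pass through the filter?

A high-pass filter passes all frequencies above the cutoff frequency 37/20 kHz and attenuates lower frequencies.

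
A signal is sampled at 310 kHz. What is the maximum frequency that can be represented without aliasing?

The maximum frequency that can be represented without aliasing
is the Nyquist frequency: f_max = f_s / 2 = 310 kHz / 2 = 155 kHz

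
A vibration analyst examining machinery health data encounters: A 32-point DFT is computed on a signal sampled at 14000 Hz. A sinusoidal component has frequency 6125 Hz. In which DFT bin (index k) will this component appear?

DFT frequency resolution = f_s/N = 14000/32 = 875/2 Hz
Bin index k = f_signal / resolution = 6125 / 875/2 = 14
The signal frequency 6125 Hz falls in DFT bin k = 14.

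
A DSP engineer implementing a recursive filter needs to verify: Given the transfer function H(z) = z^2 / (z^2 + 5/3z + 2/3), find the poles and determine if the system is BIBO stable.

Poles are roots of the denominator: z^2 + 5/3z + 2/3 = 0.
Quadratic formula: z = [-(5/3) +/- sqrt((5/3)^2 - 4*(2/3))] / 2
Discriminant = 25/9 - 8/3 = 1/9; sqrt = 1/3.
z = (-5/3 +/- 1/3) / 2 => z = -2/3 or z = -1.
|p1| = 1, |p2| = 2/3.
For BIBO stability, all poles must lie inside the unit circle (|p| < 1).
System is UNSTABLE since at least one |p| >= 1.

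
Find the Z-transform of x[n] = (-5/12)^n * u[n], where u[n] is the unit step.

The Z-transform of a^n * u[n] is z/(z-a) for |z| > |a|.
Here a = -5/12, so X(z) = z/(z - (-5/12)) = 12z/(12z + 5)
ROC: |z| > 5/12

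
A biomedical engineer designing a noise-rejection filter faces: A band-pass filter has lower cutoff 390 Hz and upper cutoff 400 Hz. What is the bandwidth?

Bandwidth = f_high - f_low
= 400 Hz - 390 Hz = 10 Hz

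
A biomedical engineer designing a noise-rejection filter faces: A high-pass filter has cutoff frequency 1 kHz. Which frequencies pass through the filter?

A high-pass filter passes all frequencies above the cutoff frequency 1 kHz and attenuates lower frequencies.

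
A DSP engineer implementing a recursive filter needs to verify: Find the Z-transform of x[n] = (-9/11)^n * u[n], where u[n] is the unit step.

The Z-transform of a^n * u[n] is z/(z-a) for |z| > |a|.
Here a = -9/11, so X(z) = z/(z - (-9/11)) = 11z/(11z + 9)
ROC: |z| > 9/11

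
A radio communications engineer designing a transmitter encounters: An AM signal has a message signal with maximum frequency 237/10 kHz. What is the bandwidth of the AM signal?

In AM (double-sideband), the bandwidth is twice the message frequency.
BW = 2 * f_m = 2 * 237/10 kHz = 237/5 kHz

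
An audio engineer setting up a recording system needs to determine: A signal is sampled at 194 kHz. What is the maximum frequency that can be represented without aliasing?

The maximum frequency that can be represented without aliasing
is the Nyquist frequency: f_max = f_s / 2 = 194 kHz / 2 = 97 kHz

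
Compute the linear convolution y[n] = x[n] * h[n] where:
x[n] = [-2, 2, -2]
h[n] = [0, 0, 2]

y[n] = sum_k x[k]*h[n-k]. Output length = len(x) + len(h) - 1 = 3 + 3 - 1 = 5.
y[0] = -2*0 = 0
y[1] = 2*0 + -2*0 = 0
y[2] = -2*0 + 2*0 + -2*2 = -4
y[3] = -2*0 + 2*2 = 4
y[4] = -2*2 = -4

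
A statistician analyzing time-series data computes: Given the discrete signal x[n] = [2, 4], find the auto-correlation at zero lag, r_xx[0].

The auto-correlation at zero lag r_xx[0] equals the signal energy.
r_xx[0] = sum of x[n]^2 = 2^2 + 4^2
= 4 + 16 = 20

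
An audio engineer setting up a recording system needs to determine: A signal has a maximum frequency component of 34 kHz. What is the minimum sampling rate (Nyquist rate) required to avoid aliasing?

By the Nyquist-Shannon sampling theorem,
the minimum sampling rate (Nyquist rate) must be at least 2 * f_max.
Nyquist rate = 2 * 34 kHz = 68 kHz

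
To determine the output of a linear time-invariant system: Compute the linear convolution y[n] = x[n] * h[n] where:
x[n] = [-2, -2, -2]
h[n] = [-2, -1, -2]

y[n] = sum_k x[k]*h[n-k]. Output length = len(x) + len(h) - 1 = 3 + 3 - 1 = 5.
y[0] = -2*-2 = 4
y[1] = -2*-2 + -2*-1 = 6
y[2] = -2*-2 + -2*-1 + -2*-2 = 10
y[3] = -2*-1 + -2*-2 = 6
y[4] = -2*-2 = 4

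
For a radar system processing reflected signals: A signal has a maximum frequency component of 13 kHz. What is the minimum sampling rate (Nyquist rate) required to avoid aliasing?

By the Nyquist-Shannon sampling theorem,
the minimum sampling rate (Nyquist rate) must be at least 2 * f_max.
Nyquist rate = 2 * 13 kHz = 26 kHz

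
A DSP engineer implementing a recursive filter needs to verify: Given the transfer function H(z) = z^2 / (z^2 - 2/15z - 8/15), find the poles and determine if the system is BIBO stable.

Poles are roots of the denominator: z^2 - 2/15z - 8/15 = 0.
Quadratic formula: z = [-(-2/15) +/- sqrt((-2/15)^2 - 4*(-8/15))] / 2
Discriminant = 4/225 + 32/15 = 484/225; sqrt = 22/15.
z = (2/15 +/- 22/15) / 2 => z = 4/5 or z = -2/3.
|p1| = 4/5, |p2| = 2/3.
For BIBO stability, all poles must lie inside the unit circle (|p| < 1).
System is STABLE since both |p| < 1.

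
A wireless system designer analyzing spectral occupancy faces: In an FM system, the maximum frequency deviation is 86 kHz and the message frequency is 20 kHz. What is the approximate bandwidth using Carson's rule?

Carson's rule: BW = 2*(delta_f + f_m)
= 2*(86 + 20) kHz = 212 kHz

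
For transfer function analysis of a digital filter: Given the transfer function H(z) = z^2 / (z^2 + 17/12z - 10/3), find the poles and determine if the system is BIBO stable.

Poles are roots of the denominator: z^2 + 17/12z - 10/3 = 0.
Quadratic formula: z = [-(17/12) +/- sqrt((17/12)^2 - 4*(-10/3))] / 2
Discriminant = 289/144 + 40/3 = 2209/144; sqrt = 47/12.
z = (-17/12 +/- 47/12) / 2 => z = 5/4 or z = -8/3.
|p1| = 5/4, |p2| = 8/3.
For BIBO stability, all poles must lie inside the unit circle (|p| < 1).
System is UNSTABLE since at least one |p| >= 1.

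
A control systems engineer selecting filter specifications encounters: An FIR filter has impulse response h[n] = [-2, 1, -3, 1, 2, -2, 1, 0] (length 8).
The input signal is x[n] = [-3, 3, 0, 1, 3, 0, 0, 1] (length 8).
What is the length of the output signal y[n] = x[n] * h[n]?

For linear convolution, the output length is:
len(y) = len(x) + len(h) - 1 = 8 + 8 - 1 = 15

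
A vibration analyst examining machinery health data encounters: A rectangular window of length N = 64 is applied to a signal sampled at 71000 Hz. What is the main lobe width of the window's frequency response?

For a rectangular window of length N,
the main lobe width in frequency is 2*f_s/N.
= 2*71000/64 = 8875/4 Hz
This determines the minimum frequency separation for resolving two sinusoids.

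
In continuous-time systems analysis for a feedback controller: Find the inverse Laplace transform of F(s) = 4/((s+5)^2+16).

Standard pair: w/((s+a)^2+w^2) <-> e^(-at)*sin(wt)*u(t)
With a=5, w=4: f(t) = e^(-5t)*sin(4t)*u(t)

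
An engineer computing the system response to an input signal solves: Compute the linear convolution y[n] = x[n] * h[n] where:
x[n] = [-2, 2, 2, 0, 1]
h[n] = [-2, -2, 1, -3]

y[n] = sum_k x[k]*h[n-k]. Output length = len(x) + len(h) - 1 = 5 + 4 - 1 = 8.
y[0] = -2*-2 = 4
y[1] = 2*-2 + -2*-2 = 0
y[2] = 2*-2 + 2*-2 + -2*1 = -10
y[3] = 0*-2 + 2*-2 + 2*1 + -2*-3 = 4
y[4] = 1*-2 + 0*-2 + 2*1 + 2*-3 = -6
y[5] = 1*-2 + 0*1 + 2*-3 = -8
y[6] = 1*1 + 0*-3 = 1
y[7] = 1*-3 = -3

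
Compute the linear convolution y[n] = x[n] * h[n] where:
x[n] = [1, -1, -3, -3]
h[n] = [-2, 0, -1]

y[n] = sum_k x[k]*h[n-k]. Output length = len(x) + len(h) - 1 = 4 + 3 - 1 = 6.
y[0] = 1*-2 = -2
y[1] = -1*-2 + 1*0 = 2
y[2] = -3*-2 + -1*0 + 1*-1 = 5
y[3] = -3*-2 + -3*0 + -1*-1 = 7
y[4] = -3*0 + -3*-1 = 3
y[5] = -3*-1 = 3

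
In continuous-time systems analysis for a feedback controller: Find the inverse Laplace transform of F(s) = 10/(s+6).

Standard pair: k/(s+a) <-> k*e^(-at)*u(t)
With k=10, a=6: f(t) = 10*e^(-6t)*u(t)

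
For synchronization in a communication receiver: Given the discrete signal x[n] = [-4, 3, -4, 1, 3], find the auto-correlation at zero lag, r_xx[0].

The auto-correlation at zero lag r_xx[0] equals the signal energy.
r_xx[0] = sum of x[n]^2 = (-4)^2 + 3^2 + (-4)^2 + 1^2 + 3^2
= 16 + 9 + 16 + 1 + 9 = 51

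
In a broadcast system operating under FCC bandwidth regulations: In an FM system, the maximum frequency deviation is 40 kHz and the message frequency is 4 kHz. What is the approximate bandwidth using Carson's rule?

Carson's rule: BW = 2*(delta_f + f_m)
= 2*(40 + 4) kHz = 88 kHz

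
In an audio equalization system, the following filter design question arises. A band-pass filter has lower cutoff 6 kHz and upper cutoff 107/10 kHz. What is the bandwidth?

Bandwidth = f_high - f_low
= 107/10 kHz - 6 kHz = 47/10 kHz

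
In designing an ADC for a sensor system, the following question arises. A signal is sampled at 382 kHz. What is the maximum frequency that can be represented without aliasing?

The maximum frequency that can be represented without aliasing
is the Nyquist frequency: f_max = f_s / 2 = 382 kHz / 2 = 191 kHz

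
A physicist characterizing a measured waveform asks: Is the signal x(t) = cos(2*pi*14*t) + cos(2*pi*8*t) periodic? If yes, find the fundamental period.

f1 = 14 Hz, f2 = 8 Hz
Period T1 = 1/14, T2 = 1/8
Ratio T1/T2 = 8/14, which is rational.
The signal is periodic with fundamental period T = 1/GCD(14,8) = 1/2 s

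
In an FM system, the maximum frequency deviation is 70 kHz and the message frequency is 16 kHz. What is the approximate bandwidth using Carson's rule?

Carson's rule: BW = 2*(delta_f + f_m)
= 2*(70 + 16) kHz = 172 kHz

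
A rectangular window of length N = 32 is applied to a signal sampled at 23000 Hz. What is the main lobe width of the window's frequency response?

For a rectangular window of length N,
the main lobe width in frequency is 2*f_s/N.
= 2*23000/32 = 2875/2 Hz
This determines the minimum frequency separation for resolving two sinusoids.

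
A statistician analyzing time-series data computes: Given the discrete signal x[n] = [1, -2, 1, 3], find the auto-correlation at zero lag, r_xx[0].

The auto-correlation at zero lag r_xx[0] equals the signal energy.
r_xx[0] = sum of x[n]^2 = 1^2 + (-2)^2 + 1^2 + 3^2
= 1 + 4 + 1 + 9 = 15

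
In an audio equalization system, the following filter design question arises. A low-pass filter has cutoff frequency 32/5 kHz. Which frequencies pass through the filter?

A low-pass filter passes all frequencies below the cutoff frequency 32/5 kHz and attenuates higher frequencies.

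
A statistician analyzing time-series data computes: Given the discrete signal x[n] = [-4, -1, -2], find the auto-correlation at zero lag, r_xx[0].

The auto-correlation at zero lag r_xx[0] equals the signal energy.
r_xx[0] = sum of x[n]^2 = (-4)^2 + (-1)^2 + (-2)^2
= 16 + 1 + 4 = 21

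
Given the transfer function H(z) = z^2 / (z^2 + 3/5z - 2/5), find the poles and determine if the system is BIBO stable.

Poles are roots of the denominator: z^2 + 3/5z - 2/5 = 0.
Quadratic formula: z = [-(3/5) +/- sqrt((3/5)^2 - 4*(-2/5))] / 2
Discriminant = 9/25 + 8/5 = 49/25; sqrt = 7/5.
z = (-3/5 +/- 7/5) / 2 => z = 2/5 or z = -1.
|p1| = 1, |p2| = 2/5.
For BIBO stability, all poles must lie inside the unit circle (|p| < 1).
System is UNSTABLE since at least one |p| >= 1.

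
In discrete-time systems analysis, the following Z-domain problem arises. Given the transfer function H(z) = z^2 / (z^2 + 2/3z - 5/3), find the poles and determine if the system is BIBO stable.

Poles are roots of the denominator: z^2 + 2/3z - 5/3 = 0.
Quadratic formula: z = [-(2/3) +/- sqrt((2/3)^2 - 4*(-5/3))] / 2
Discriminant = 4/9 + 20/3 = 64/9; sqrt = 8/3.
z = (-2/3 +/- 8/3) / 2 => z = 1 or z = -5/3.
|p1| = 5/3, |p2| = 1.
For BIBO stability, all poles must lie inside the unit circle (|p| < 1).
System is UNSTABLE since at least one |p| >= 1.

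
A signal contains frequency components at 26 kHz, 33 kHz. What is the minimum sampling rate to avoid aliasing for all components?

The highest frequency component is f_max = 33 kHz.
Nyquist rate = 2 * f_max = 2 * 33 kHz = 66 kHz.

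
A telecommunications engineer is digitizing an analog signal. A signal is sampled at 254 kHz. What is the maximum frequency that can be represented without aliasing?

The maximum frequency that can be represented without aliasing
is the Nyquist frequency: f_max = f_s / 2 = 254 kHz / 2 = 127 kHz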